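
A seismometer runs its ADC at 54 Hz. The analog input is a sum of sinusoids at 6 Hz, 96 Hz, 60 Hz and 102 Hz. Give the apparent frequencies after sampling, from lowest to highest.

6 Hz, 12 Hz

fs/2 = 27 Hz.
6 Hz ≤ fs/2 = 27 Hz, passes unchanged.
96 Hz mod fs = 42 Hz.
42 Hz > fs/2 = 27 Hz, folds to fs − 42 Hz = 12 Hz.
60 Hz mod fs = 6 Hz.
6 Hz ≤ fs/2 = 27 Hz, appears at 6 Hz.
102 Hz mod fs = 48 Hz.
48 Hz > fs/2 = 27 Hz, folds to fs − 48 Hz = 6 Hz.
Distinct values: {6 Hz, 12 Hz}.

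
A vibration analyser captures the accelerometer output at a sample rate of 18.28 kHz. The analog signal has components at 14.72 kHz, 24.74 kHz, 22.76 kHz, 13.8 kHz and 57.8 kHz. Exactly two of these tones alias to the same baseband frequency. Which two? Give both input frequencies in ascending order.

13.8 kHz, 22.76 kHz

fs/2 = 9.14 kHz.
14.72 kHz > fs/2 = 9.14 kHz, folds to fs − 14.72 kHz = 3.56 kHz.
24.74 kHz mod fs = 6.46 kHz.
6.46 kHz ≤ fs/2 = 9.14 kHz, appears at 6.46 kHz.
22.76 kHz mod fs = 4.48 kHz.
4.48 kHz ≤ fs/2 = 9.14 kHz, appears at 4.48 kHz.
13.8 kHz > fs/2 = 9.14 kHz, folds to fs − 13.8 kHz = 4.48 kHz.
57.8 kHz mod fs = 2.96 kHz.
2.96 kHz ≤ fs/2 = 9.14 kHz, appears at 2.96 kHz.
13.8 kHz and 22.76 kHz both map to 4.48 kHz.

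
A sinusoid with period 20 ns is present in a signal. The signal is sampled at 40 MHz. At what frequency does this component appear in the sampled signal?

T = 20 ns → f = 1/T = 50 MHz.
50 MHz mod fs = 10 MHz.
10 MHz ≤ fs/2 = 20 MHz, appears at 10 MHz.

10 MHz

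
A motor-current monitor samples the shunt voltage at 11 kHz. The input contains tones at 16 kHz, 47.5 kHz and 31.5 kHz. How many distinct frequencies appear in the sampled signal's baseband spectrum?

3

fs/2 = 5.5 kHz.
16 kHz mod fs = 5 kHz.
5 kHz ≤ fs/2 = 5.5 kHz, appears at 5 kHz.
47.5 kHz mod fs = 3.5 kHz.
3.5 kHz ≤ fs/2 = 5.5 kHz, appears at 3.5 kHz.
31.5 kHz mod fs = 9.5 kHz.
9.5 kHz > fs/2 = 5.5 kHz, folds to fs − 9.5 kHz = 1.5 kHz.
Distinct values: {1.5 kHz, 3.5 kHz, 5 kHz} → 3.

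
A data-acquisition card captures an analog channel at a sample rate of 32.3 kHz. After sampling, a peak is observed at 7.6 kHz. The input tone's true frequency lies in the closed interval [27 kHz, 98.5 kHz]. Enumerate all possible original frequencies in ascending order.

Frequencies that alias to 7.6 kHz are k·fs ± 7.6 kHz for integer k ≥ 0.
k=0: 7.6 kHz.
k=1: 24.7 kHz, 39.9 kHz.
k=2: 57 kHz, 72.2 kHz.
k=3: 89.3 kHz, 104.5 kHz.
k=4: 121.6 kHz, 136.8 kHz.
Within [27 kHz, 98.5 kHz]: 39.9 kHz, 57 kHz, 72.2 kHz, 89.3 kHz.

39.9 kHz, 57 kHz, 72.2 kHz, 89.3 kHz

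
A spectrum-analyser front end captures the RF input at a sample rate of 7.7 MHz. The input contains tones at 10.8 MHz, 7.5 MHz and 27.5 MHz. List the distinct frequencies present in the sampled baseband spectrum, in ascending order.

fs/2 = 3.85 MHz.
10.8 MHz mod fs = 3.1 MHz.
3.1 MHz ≤ fs/2 = 3.85 MHz, appears at 3.1 MHz.
7.5 MHz > fs/2 = 3.85 MHz, folds to fs − 7.5 MHz = 0.2 MHz.
27.5 MHz mod fs = 4.4 MHz.
4.4 MHz > fs/2 = 3.85 MHz, folds to fs − 4.4 MHz = 3.3 MHz.
Distinct values: {0.2 MHz, 3.1 MHz, 3.3 MHz}.

0.2 MHz, 3.1 MHz, 3.3 MHz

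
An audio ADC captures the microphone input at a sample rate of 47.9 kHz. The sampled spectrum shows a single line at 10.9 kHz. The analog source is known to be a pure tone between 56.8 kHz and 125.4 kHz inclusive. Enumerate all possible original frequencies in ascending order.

58.8 kHz, 84.9 kHz, 106.7 kHz

Frequencies that alias to 10.9 kHz are k·fs ± 10.9 kHz for integer k ≥ 0.
k=0: 10.9 kHz.
k=1: 37 kHz, 58.8 kHz.
k=2: 84.9 kHz, 106.7 kHz.
k=3: 132.8 kHz, 154.6 kHz.
Within [56.8 kHz, 125.4 kHz]: 58.8 kHz, 84.9 kHz, 106.7 kHz.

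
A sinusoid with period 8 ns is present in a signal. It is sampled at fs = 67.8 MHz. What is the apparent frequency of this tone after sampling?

T = 8 ns → f = 1/T = 125 MHz.
125 MHz mod fs = 57.2 MHz.
57.2 MHz > fs/2 = 33.9 MHz, folds to fs − 57.2 MHz = 10.6 MHz.

10.6 MHz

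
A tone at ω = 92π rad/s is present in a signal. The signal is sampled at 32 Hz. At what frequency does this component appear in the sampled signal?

14 Hz

ω = 92π rad/s → f = ω/(2π) = 46 Hz.
46 Hz mod fs = 14 Hz.
14 Hz ≤ fs/2 = 16 Hz, appears at 14 Hz.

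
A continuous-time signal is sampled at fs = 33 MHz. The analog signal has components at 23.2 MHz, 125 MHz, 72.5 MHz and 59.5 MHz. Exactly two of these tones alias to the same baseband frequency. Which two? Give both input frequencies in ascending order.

fs/2 = 16.5 MHz.
23.2 MHz > fs/2 = 16.5 MHz, folds to fs − 23.2 MHz = 9.8 MHz.
125 MHz mod fs = 26 MHz.
26 MHz > fs/2 = 16.5 MHz, folds to fs − 26 MHz = 7 MHz.
72.5 MHz mod fs = 6.5 MHz.
6.5 MHz ≤ fs/2 = 16.5 MHz, appears at 6.5 MHz.
59.5 MHz mod fs = 26.5 MHz.
26.5 MHz > fs/2 = 16.5 MHz, folds to fs − 26.5 MHz = 6.5 MHz.
59.5 MHz and 72.5 MHz both map to 6.5 MHz.

59.5 MHz, 72.5 MHz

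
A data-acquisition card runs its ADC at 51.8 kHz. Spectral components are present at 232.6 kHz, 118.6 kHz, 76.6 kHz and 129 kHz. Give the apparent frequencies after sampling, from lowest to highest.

15 kHz, 24.8 kHz, 25.4 kHz

fs/2 = 25.9 kHz.
232.6 kHz mod fs = 25.4 kHz.
25.4 kHz ≤ fs/2 = 25.9 kHz, appears at 25.4 kHz.
118.6 kHz mod fs = 15 kHz.
15 kHz ≤ fs/2 = 25.9 kHz, appears at 15 kHz.
76.6 kHz mod fs = 24.8 kHz.
24.8 kHz ≤ fs/2 = 25.9 kHz, appears at 24.8 kHz.
129 kHz mod fs = 25.4 kHz.
25.4 kHz ≤ fs/2 = 25.9 kHz, appears at 25.4 kHz.
Distinct values: {15 kHz, 24.8 kHz, 25.4 kHz}.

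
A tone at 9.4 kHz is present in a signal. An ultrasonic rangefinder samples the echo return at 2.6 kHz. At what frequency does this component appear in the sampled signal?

9.4 kHz mod fs = 1.6 kHz.
1.6 kHz > fs/2 = 1.3 kHz, folds to fs − 1.6 kHz = 1 kHz.

1 kHz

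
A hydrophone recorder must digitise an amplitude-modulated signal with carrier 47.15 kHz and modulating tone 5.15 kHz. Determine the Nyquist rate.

104.6 kHz

AM sidebands sit at fc ± fm = 42 kHz and 52.3 kHz.
Highest-frequency component: 52.3 kHz.
Nyquist rate = 2 × 52.3 kHz = 104.6 kHz.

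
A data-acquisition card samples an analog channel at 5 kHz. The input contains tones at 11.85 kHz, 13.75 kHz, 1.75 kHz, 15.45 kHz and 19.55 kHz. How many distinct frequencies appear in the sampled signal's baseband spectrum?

4

fs/2 = 2.5 kHz.
11.85 kHz mod fs = 1.85 kHz.
1.85 kHz ≤ fs/2 = 2.5 kHz, appears at 1.85 kHz.
13.75 kHz mod fs = 3.75 kHz.
3.75 kHz > fs/2 = 2.5 kHz, folds to fs − 3.75 kHz = 1.25 kHz.
1.75 kHz ≤ fs/2 = 2.5 kHz, passes unchanged.
15.45 kHz mod fs = 0.45 kHz.
0.45 kHz ≤ fs/2 = 2.5 kHz, appears at 0.45 kHz.
19.55 kHz mod fs = 4.55 kHz.
4.55 kHz > fs/2 = 2.5 kHz, folds to fs − 4.55 kHz = 0.45 kHz.
Distinct values: {0.45 kHz, 1.25 kHz, 1.75 kHz, 1.85 kHz} → 4.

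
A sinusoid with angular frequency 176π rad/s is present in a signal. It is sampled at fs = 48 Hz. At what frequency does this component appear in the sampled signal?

ω = 176π rad/s → f = ω/(2π) = 88 Hz.
88 Hz mod fs = 40 Hz.
40 Hz > fs/2 = 24 Hz, folds to fs − 40 Hz = 8 Hz.

8 Hz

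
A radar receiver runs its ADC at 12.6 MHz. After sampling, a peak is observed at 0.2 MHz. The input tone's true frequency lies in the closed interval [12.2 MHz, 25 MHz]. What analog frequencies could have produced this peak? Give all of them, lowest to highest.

Frequencies that alias to 0.2 MHz are k·fs ± 0.2 MHz for integer k ≥ 0.
k=0: 0.2 MHz.
k=1: 12.4 MHz, 12.8 MHz.
k=2: 25 MHz, 25.4 MHz.
k=3: 37.6 MHz, 38 MHz.
Within [12.2 MHz, 25 MHz]: 12.4 MHz, 12.8 MHz, 25 MHz.

12.4 MHz, 12.8 MHz, 25 MHz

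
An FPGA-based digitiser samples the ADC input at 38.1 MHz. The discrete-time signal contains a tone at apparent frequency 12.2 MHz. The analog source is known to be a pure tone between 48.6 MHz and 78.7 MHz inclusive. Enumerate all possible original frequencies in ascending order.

50.3 MHz, 64 MHz

Frequencies that alias to 12.2 MHz are k·fs ± 12.2 MHz for integer k ≥ 0.
k=0: 12.2 MHz.
k=1: 25.9 MHz, 50.3 MHz.
k=2: 64 MHz, 88.4 MHz.
k=3: 102.1 MHz, 126.5 MHz.
Within [48.6 MHz, 78.7 MHz]: 50.3 MHz, 64 MHz.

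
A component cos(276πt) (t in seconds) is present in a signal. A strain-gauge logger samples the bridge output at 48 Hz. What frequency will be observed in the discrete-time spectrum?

ω = 276π rad/s → f = ω/(2π) = 138 Hz.
138 Hz mod fs = 42 Hz.
42 Hz > fs/2 = 24 Hz, folds to fs − 42 Hz = 6 Hz.

6 Hz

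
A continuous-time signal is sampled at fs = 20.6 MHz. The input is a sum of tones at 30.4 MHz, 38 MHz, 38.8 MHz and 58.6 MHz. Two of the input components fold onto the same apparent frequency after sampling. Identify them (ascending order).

38 MHz, 58.6 MHz

fs/2 = 10.3 MHz.
30.4 MHz mod fs = 9.8 MHz.
9.8 MHz ≤ fs/2 = 10.3 MHz, appears at 9.8 MHz.
38 MHz mod fs = 17.4 MHz.
17.4 MHz > fs/2 = 10.3 MHz, folds to fs − 17.4 MHz = 3.2 MHz.
38.8 MHz mod fs = 18.2 MHz.
18.2 MHz > fs/2 = 10.3 MHz, folds to fs − 18.2 MHz = 2.4 MHz.
58.6 MHz mod fs = 17.4 MHz.
17.4 MHz > fs/2 = 10.3 MHz, folds to fs − 17.4 MHz = 3.2 MHz.
38 MHz and 58.6 MHz both map to 3.2 MHz.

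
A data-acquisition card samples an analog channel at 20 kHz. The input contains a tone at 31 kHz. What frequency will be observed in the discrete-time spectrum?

9 kHz

31 kHz mod fs = 11 kHz.
11 kHz > fs/2 = 10 kHz, folds to fs − 11 kHz = 9 kHz.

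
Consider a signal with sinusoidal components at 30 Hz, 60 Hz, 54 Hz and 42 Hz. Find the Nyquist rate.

Highest-frequency component: 60 Hz.
Nyquist rate = 2 × 60 Hz = 120 Hz.

120 Hz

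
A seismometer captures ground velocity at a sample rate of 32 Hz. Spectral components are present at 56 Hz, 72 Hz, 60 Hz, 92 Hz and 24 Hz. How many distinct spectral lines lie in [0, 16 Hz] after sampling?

2

fs/2 = 16 Hz.
56 Hz mod fs = 24 Hz.
24 Hz > fs/2 = 16 Hz, folds to fs − 24 Hz = 8 Hz.
72 Hz mod fs = 8 Hz.
8 Hz ≤ fs/2 = 16 Hz, appears at 8 Hz.
60 Hz mod fs = 28 Hz.
28 Hz > fs/2 = 16 Hz, folds to fs − 28 Hz = 4 Hz.
92 Hz mod fs = 28 Hz.
28 Hz > fs/2 = 16 Hz, folds to fs − 28 Hz = 4 Hz.
24 Hz > fs/2 = 16 Hz, folds to fs − 24 Hz = 8 Hz.
Distinct values: {4 Hz, 8 Hz} → 2.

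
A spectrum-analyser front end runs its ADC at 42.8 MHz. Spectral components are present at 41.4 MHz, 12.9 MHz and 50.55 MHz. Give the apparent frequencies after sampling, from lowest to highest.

fs/2 = 21.4 MHz.
41.4 MHz > fs/2 = 21.4 MHz, folds to fs − 41.4 MHz = 1.4 MHz.
12.9 MHz ≤ fs/2 = 21.4 MHz, passes unchanged.
50.55 MHz mod fs = 7.75 MHz.
7.75 MHz ≤ fs/2 = 21.4 MHz, appears at 7.75 MHz.
Distinct values: {1.4 MHz, 7.75 MHz, 12.9 MHz}.

1.4 MHz, 7.75 MHz, 12.9 MHz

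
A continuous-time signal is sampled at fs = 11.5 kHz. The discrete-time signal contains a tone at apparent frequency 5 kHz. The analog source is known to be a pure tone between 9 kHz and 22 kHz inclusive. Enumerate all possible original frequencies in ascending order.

Frequencies that alias to 5 kHz are k·fs ± 5 kHz for integer k ≥ 0.
k=0: 5 kHz.
k=1: 6.5 kHz, 16.5 kHz.
k=2: 18 kHz, 28 kHz.
k=3: 29.5 kHz, 39.5 kHz.
Within [9 kHz, 22 kHz]: 16.5 kHz, 18 kHz.

16.5 kHz, 18 kHz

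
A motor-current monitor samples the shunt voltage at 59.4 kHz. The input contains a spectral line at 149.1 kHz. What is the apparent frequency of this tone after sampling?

29.1 kHz

149.1 kHz mod fs = 30.3 kHz.
30.3 kHz > fs/2 = 29.7 kHz, folds to fs − 30.3 kHz = 29.1 kHz.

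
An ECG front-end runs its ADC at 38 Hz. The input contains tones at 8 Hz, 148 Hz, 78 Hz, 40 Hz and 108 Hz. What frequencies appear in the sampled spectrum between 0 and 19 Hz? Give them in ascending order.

2 Hz, 4 Hz, 6 Hz, 8 Hz

fs/2 = 19 Hz.
8 Hz ≤ fs/2 = 19 Hz, passes unchanged.
148 Hz mod fs = 34 Hz.
34 Hz > fs/2 = 19 Hz, folds to fs − 34 Hz = 4 Hz.
78 Hz mod fs = 2 Hz.
2 Hz ≤ fs/2 = 19 Hz, appears at 2 Hz.
40 Hz mod fs = 2 Hz.
2 Hz ≤ fs/2 = 19 Hz, appears at 2 Hz.
108 Hz mod fs = 32 Hz.
32 Hz > fs/2 = 19 Hz, folds to fs − 32 Hz = 6 Hz.
Distinct values: {2 Hz, 4 Hz, 6 Hz, 8 Hz}.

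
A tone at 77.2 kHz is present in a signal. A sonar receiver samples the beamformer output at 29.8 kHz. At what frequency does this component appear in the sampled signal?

77.2 kHz mod fs = 17.6 kHz.
17.6 kHz > fs/2 = 14.9 kHz, folds to fs − 17.6 kHz = 12.2 kHz.

12.2 kHz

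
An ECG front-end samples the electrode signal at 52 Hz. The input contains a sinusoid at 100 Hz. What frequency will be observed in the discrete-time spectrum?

100 Hz mod fs = 48 Hz.
48 Hz > fs/2 = 26 Hz, folds to fs − 48 Hz = 4 Hz.

4 Hz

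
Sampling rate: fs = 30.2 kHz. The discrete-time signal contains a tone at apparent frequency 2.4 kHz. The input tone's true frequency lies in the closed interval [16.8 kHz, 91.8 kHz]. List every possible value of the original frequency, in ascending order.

27.8 kHz, 32.6 kHz, 58 kHz, 62.8 kHz, 88.2 kHz

Frequencies that alias to 2.4 kHz are k·fs ± 2.4 kHz for integer k ≥ 0.
k=0: 2.4 kHz.
k=1: 27.8 kHz, 32.6 kHz.
k=2: 58 kHz, 62.8 kHz.
k=3: 88.2 kHz, 93 kHz.
k=4: 118.4 kHz, 123.2 kHz.
Within [16.8 kHz, 91.8 kHz]: 27.8 kHz, 32.6 kHz, 58 kHz, 62.8 kHz, 88.2 kHz.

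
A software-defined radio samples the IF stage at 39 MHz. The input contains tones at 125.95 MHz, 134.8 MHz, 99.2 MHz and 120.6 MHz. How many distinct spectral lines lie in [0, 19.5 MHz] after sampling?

fs/2 = 19.5 MHz.
125.95 MHz mod fs = 8.95 MHz.
8.95 MHz ≤ fs/2 = 19.5 MHz, appears at 8.95 MHz.
134.8 MHz mod fs = 17.8 MHz.
17.8 MHz ≤ fs/2 = 19.5 MHz, appears at 17.8 MHz.
99.2 MHz mod fs = 21.2 MHz.
21.2 MHz > fs/2 = 19.5 MHz, folds to fs − 21.2 MHz = 17.8 MHz.
120.6 MHz mod fs = 3.6 MHz.
3.6 MHz ≤ fs/2 = 19.5 MHz, appears at 3.6 MHz.
Distinct values: {3.6 MHz, 8.95 MHz, 17.8 MHz} → 3.

3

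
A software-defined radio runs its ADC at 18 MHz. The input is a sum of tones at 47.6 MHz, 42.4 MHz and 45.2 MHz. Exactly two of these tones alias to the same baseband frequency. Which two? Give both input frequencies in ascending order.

42.4 MHz, 47.6 MHz

fs/2 = 9 MHz.
47.6 MHz mod fs = 11.6 MHz.
11.6 MHz > fs/2 = 9 MHz, folds to fs − 11.6 MHz = 6.4 MHz.
42.4 MHz mod fs = 6.4 MHz.
6.4 MHz ≤ fs/2 = 9 MHz, appears at 6.4 MHz.
45.2 MHz mod fs = 9.2 MHz.
9.2 MHz > fs/2 = 9 MHz, folds to fs − 9.2 MHz = 8.8 MHz.
42.4 MHz and 47.6 MHz both map to 6.4 MHz.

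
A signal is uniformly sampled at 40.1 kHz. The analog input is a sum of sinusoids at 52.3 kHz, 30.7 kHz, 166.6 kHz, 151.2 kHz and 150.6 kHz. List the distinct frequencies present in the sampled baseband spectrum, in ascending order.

6.2 kHz, 9.2 kHz, 9.4 kHz, 9.8 kHz, 12.2 kHz

fs/2 = 20.05 kHz.
52.3 kHz mod fs = 12.2 kHz.
12.2 kHz ≤ fs/2 = 20.05 kHz, appears at 12.2 kHz.
30.7 kHz > fs/2 = 20.05 kHz, folds to fs − 30.7 kHz = 9.4 kHz.
166.6 kHz mod fs = 6.2 kHz.
6.2 kHz ≤ fs/2 = 20.05 kHz, appears at 6.2 kHz.
151.2 kHz mod fs = 30.9 kHz.
30.9 kHz > fs/2 = 20.05 kHz, folds to fs − 30.9 kHz = 9.2 kHz.
150.6 kHz mod fs = 30.3 kHz.
30.3 kHz > fs/2 = 20.05 kHz, folds to fs − 30.3 kHz = 9.8 kHz.
Distinct values: {6.2 kHz, 9.2 kHz, 9.4 kHz, 9.8 kHz, 12.2 kHz}.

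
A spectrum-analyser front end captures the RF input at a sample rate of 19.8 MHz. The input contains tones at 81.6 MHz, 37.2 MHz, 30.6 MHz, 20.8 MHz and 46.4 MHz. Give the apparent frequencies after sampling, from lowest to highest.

fs/2 = 9.9 MHz.
81.6 MHz mod fs = 2.4 MHz.
2.4 MHz ≤ fs/2 = 9.9 MHz, appears at 2.4 MHz.
37.2 MHz mod fs = 17.4 MHz.
17.4 MHz > fs/2 = 9.9 MHz, folds to fs − 17.4 MHz = 2.4 MHz.
30.6 MHz mod fs = 10.8 MHz.
10.8 MHz > fs/2 = 9.9 MHz, folds to fs − 10.8 MHz = 9 MHz.
20.8 MHz mod fs = 1 MHz.
1 MHz ≤ fs/2 = 9.9 MHz, appears at 1 MHz.
46.4 MHz mod fs = 6.8 MHz.
6.8 MHz ≤ fs/2 = 9.9 MHz, appears at 6.8 MHz.
Distinct values: {1 MHz, 2.4 MHz, 6.8 MHz, 9 MHz}.

1 MHz, 2.4 MHz, 6.8 MHz, 9 MHz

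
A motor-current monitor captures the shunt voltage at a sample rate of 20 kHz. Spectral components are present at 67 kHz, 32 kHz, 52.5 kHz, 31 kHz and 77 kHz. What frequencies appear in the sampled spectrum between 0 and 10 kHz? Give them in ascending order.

fs/2 = 10 kHz.
67 kHz mod fs = 7 kHz.
7 kHz ≤ fs/2 = 10 kHz, appears at 7 kHz.
32 kHz mod fs = 12 kHz.
12 kHz > fs/2 = 10 kHz, folds to fs − 12 kHz = 8 kHz.
52.5 kHz mod fs = 12.5 kHz.
12.5 kHz > fs/2 = 10 kHz, folds to fs − 12.5 kHz = 7.5 kHz.
31 kHz mod fs = 11 kHz.
11 kHz > fs/2 = 10 kHz, folds to fs − 11 kHz = 9 kHz.
77 kHz mod fs = 17 kHz.
17 kHz > fs/2 = 10 kHz, folds to fs − 17 kHz = 3 kHz.
Distinct values: {3 kHz, 7 kHz, 7.5 kHz, 8 kHz, 9 kHz}.

3 kHz, 7 kHz, 7.5 kHz, 8 kHz, 9 kHz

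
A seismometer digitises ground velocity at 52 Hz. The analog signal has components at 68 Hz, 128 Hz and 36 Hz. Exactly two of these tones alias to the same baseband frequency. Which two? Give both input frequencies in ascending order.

fs/2 = 26 Hz.
68 Hz mod fs = 16 Hz.
16 Hz ≤ fs/2 = 26 Hz, appears at 16 Hz.
128 Hz mod fs = 24 Hz.
24 Hz ≤ fs/2 = 26 Hz, appears at 24 Hz.
36 Hz > fs/2 = 26 Hz, folds to fs − 36 Hz = 16 Hz.
36 Hz and 68 Hz both map to 16 Hz.

36 Hz, 68 Hz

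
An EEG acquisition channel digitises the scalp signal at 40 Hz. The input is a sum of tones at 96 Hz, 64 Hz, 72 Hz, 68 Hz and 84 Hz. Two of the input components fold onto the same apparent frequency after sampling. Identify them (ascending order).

64 Hz, 96 Hz

fs/2 = 20 Hz.
96 Hz mod fs = 16 Hz.
16 Hz ≤ fs/2 = 20 Hz, appears at 16 Hz.
64 Hz mod fs = 24 Hz.
24 Hz > fs/2 = 20 Hz, folds to fs − 24 Hz = 16 Hz.
72 Hz mod fs = 32 Hz.
32 Hz > fs/2 = 20 Hz, folds to fs − 32 Hz = 8 Hz.
68 Hz mod fs = 28 Hz.
28 Hz > fs/2 = 20 Hz, folds to fs − 28 Hz = 12 Hz.
84 Hz mod fs = 4 Hz.
4 Hz ≤ fs/2 = 20 Hz, appears at 4 Hz.
64 Hz and 96 Hz both map to 16 Hz.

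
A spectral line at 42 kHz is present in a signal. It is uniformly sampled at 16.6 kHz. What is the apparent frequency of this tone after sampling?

42 kHz mod fs = 8.8 kHz.
8.8 kHz > fs/2 = 8.3 kHz, folds to fs − 8.8 kHz = 7.8 kHz.

7.8 kHz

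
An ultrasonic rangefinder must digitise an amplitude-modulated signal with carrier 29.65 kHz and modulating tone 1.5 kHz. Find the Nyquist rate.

62.3 kHz

AM sidebands sit at fc ± fm = 28.15 kHz and 31.15 kHz.
Highest-frequency component: 31.15 kHz.
Nyquist rate = 2 × 31.15 kHz = 62.3 kHz.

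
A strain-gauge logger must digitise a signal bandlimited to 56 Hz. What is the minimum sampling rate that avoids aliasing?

112 Hz

Nyquist rate = 2 × 56 Hz = 112 Hz.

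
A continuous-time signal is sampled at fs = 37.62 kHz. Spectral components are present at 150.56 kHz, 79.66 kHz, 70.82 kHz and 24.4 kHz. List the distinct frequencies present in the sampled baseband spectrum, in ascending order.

0.08 kHz, 4.42 kHz, 13.22 kHz

fs/2 = 18.81 kHz.
150.56 kHz mod fs = 0.08 kHz.
0.08 kHz ≤ fs/2 = 18.81 kHz, appears at 0.08 kHz.
79.66 kHz mod fs = 4.42 kHz.
4.42 kHz ≤ fs/2 = 18.81 kHz, appears at 4.42 kHz.
70.82 kHz mod fs = 33.2 kHz.
33.2 kHz > fs/2 = 18.81 kHz, folds to fs − 33.2 kHz = 4.42 kHz.
24.4 kHz > fs/2 = 18.81 kHz, folds to fs − 24.4 kHz = 13.22 kHz.
Distinct values: {0.08 kHz, 4.42 kHz, 13.22 kHz}.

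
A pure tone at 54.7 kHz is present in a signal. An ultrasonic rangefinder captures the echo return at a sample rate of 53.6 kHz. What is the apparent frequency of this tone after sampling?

54.7 kHz mod fs = 1.1 kHz.
1.1 kHz ≤ fs/2 = 26.8 kHz, appears at 1.1 kHz.

1.1 kHz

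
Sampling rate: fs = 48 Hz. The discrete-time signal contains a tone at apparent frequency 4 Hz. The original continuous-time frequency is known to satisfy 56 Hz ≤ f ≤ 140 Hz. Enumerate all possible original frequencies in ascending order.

92 Hz, 100 Hz, 140 Hz

Frequencies that alias to 4 Hz are k·fs ± 4 Hz for integer k ≥ 0.
k=0: 4 Hz.
k=1: 44 Hz, 52 Hz.
k=2: 92 Hz, 100 Hz.
k=3: 140 Hz, 148 Hz.
k=4: 188 Hz, 196 Hz.
Within [56 Hz, 140 Hz]: 92 Hz, 100 Hz, 140 Hz.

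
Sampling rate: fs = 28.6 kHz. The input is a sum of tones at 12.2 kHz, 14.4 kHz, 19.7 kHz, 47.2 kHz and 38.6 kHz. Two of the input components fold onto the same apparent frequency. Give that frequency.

10 kHz

fs/2 = 14.3 kHz.
12.2 kHz ≤ fs/2 = 14.3 kHz, passes unchanged.
14.4 kHz > fs/2 = 14.3 kHz, folds to fs − 14.4 kHz = 14.2 kHz.
19.7 kHz > fs/2 = 14.3 kHz, folds to fs − 19.7 kHz = 8.9 kHz.
47.2 kHz mod fs = 18.6 kHz.
18.6 kHz > fs/2 = 14.3 kHz, folds to fs − 18.6 kHz = 10 kHz.
38.6 kHz mod fs = 10 kHz.
10 kHz ≤ fs/2 = 14.3 kHz, appears at 10 kHz.
38.6 kHz and 47.2 kHz both map to 10 kHz.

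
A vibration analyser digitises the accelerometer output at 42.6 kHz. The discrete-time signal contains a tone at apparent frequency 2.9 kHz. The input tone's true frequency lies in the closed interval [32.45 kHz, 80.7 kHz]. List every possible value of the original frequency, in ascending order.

39.7 kHz, 45.5 kHz

Frequencies that alias to 2.9 kHz are k·fs ± 2.9 kHz for integer k ≥ 0.
k=0: 2.9 kHz.
k=1: 39.7 kHz, 45.5 kHz.
k=2: 82.3 kHz, 88.1 kHz.
Within [32.45 kHz, 80.7 kHz]: 39.7 kHz, 45.5 kHz.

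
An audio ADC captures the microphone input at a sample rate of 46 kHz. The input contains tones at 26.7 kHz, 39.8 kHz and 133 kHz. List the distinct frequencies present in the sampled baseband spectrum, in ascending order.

fs/2 = 23 kHz.
26.7 kHz > fs/2 = 23 kHz, folds to fs − 26.7 kHz = 19.3 kHz.
39.8 kHz > fs/2 = 23 kHz, folds to fs − 39.8 kHz = 6.2 kHz.
133 kHz mod fs = 41 kHz.
41 kHz > fs/2 = 23 kHz, folds to fs − 41 kHz = 5 kHz.
Distinct values: {5 kHz, 6.2 kHz, 19.3 kHz}.

5 kHz, 6.2 kHz, 19.3 kHz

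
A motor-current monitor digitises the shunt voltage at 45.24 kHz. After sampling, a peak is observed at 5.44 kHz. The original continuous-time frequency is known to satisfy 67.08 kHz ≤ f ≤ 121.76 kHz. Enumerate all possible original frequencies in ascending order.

85.04 kHz, 95.92 kHz

Frequencies that alias to 5.44 kHz are k·fs ± 5.44 kHz for integer k ≥ 0.
k=0: 5.44 kHz.
k=1: 39.8 kHz, 50.68 kHz.
k=2: 85.04 kHz, 95.92 kHz.
k=3: 130.28 kHz, 141.16 kHz.
Within [67.08 kHz, 121.76 kHz]: 85.04 kHz, 95.92 kHz.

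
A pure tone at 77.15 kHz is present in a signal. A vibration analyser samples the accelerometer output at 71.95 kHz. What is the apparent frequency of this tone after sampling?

77.15 kHz mod fs = 5.2 kHz.
5.2 kHz ≤ fs/2 = 35.975 kHz, appears at 5.2 kHz.

5.2 kHz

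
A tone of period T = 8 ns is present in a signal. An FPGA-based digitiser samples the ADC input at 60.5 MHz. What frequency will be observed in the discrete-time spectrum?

4 MHz

T = 8 ns → f = 1/T = 125 MHz.
125 MHz mod fs = 4 MHz.
4 MHz ≤ fs/2 = 30.25 MHz, appears at 4 MHz.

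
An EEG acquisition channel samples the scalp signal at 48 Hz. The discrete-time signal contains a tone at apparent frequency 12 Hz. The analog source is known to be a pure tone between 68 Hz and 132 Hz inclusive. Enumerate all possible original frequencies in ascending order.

84 Hz, 108 Hz, 132 Hz

Frequencies that alias to 12 Hz are k·fs ± 12 Hz for integer k ≥ 0.
k=0: 12 Hz.
k=1: 36 Hz, 60 Hz.
k=2: 84 Hz, 108 Hz.
k=3: 132 Hz, 156 Hz.
k=4: 180 Hz, 204 Hz.
Within [68 Hz, 132 Hz]: 84 Hz, 108 Hz, 132 Hz.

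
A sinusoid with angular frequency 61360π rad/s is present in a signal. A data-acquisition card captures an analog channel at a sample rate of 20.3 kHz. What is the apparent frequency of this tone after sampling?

9.92 kHz

ω = 61360π rad/s → f = ω/(2π) = 30680 Hz = 30.68 kHz.
30.68 kHz mod fs = 10.38 kHz.
10.38 kHz > fs/2 = 10.15 kHz, folds to fs − 10.38 kHz = 9.92 kHz.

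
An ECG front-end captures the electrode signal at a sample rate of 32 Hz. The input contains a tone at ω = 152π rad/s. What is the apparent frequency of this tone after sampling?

12 Hz

ω = 152π rad/s → f = ω/(2π) = 76 Hz.
76 Hz mod fs = 12 Hz.
12 Hz ≤ fs/2 = 16 Hz, appears at 12 Hz.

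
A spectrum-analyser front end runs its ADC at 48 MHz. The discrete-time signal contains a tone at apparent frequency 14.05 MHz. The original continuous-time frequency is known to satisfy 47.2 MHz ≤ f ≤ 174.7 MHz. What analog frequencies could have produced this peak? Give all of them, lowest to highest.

Frequencies that alias to 14.05 MHz are k·fs ± 14.05 MHz for integer k ≥ 0.
k=0: 14.05 MHz.
k=1: 33.95 MHz, 62.05 MHz.
k=2: 81.95 MHz, 110.05 MHz.
k=3: 129.95 MHz, 158.05 MHz.
k=4: 177.95 MHz, 206.05 MHz.
Within [47.2 MHz, 174.7 MHz]: 62.05 MHz, 81.95 MHz, 110.05 MHz, 129.95 MHz, 158.05 MHz.

62.05 MHz, 81.95 MHz, 110.05 MHz, 129.95 MHz, 158.05 MHz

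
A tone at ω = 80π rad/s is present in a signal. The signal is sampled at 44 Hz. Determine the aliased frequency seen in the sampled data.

4 Hz

ω = 80π rad/s → f = ω/(2π) = 40 Hz.
40 Hz > fs/2 = 22 Hz, folds to fs − 40 Hz = 4 Hz.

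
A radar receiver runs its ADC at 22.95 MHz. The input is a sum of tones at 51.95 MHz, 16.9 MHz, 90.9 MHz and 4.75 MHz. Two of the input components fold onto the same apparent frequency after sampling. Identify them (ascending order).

fs/2 = 11.475 MHz.
51.95 MHz mod fs = 6.05 MHz.
6.05 MHz ≤ fs/2 = 11.475 MHz, appears at 6.05 MHz.
16.9 MHz > fs/2 = 11.475 MHz, folds to fs − 16.9 MHz = 6.05 MHz.
90.9 MHz mod fs = 22.05 MHz.
22.05 MHz > fs/2 = 11.475 MHz, folds to fs − 22.05 MHz = 0.9 MHz.
4.75 MHz ≤ fs/2 = 11.475 MHz, passes unchanged.
16.9 MHz and 51.95 MHz both map to 6.05 MHz.

16.9 MHz, 51.95 MHz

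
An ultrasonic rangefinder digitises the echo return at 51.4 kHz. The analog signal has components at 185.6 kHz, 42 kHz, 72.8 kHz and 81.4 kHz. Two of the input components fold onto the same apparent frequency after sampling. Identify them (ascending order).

fs/2 = 25.7 kHz.
185.6 kHz mod fs = 31.4 kHz.
31.4 kHz > fs/2 = 25.7 kHz, folds to fs − 31.4 kHz = 20 kHz.
42 kHz > fs/2 = 25.7 kHz, folds to fs − 42 kHz = 9.4 kHz.
72.8 kHz mod fs = 21.4 kHz.
21.4 kHz ≤ fs/2 = 25.7 kHz, appears at 21.4 kHz.
81.4 kHz mod fs = 30 kHz.
30 kHz > fs/2 = 25.7 kHz, folds to fs − 30 kHz = 21.4 kHz.
72.8 kHz and 81.4 kHz both map to 21.4 kHz.

72.8 kHz, 81.4 kHz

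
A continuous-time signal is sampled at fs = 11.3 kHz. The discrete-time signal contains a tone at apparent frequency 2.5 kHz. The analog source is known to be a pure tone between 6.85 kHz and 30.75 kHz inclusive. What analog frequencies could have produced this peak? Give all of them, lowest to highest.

Frequencies that alias to 2.5 kHz are k·fs ± 2.5 kHz for integer k ≥ 0.
k=0: 2.5 kHz.
k=1: 8.8 kHz, 13.8 kHz.
k=2: 20.1 kHz, 25.1 kHz.
k=3: 31.4 kHz, 36.4 kHz.
Within [6.85 kHz, 30.75 kHz]: 8.8 kHz, 13.8 kHz, 20.1 kHz, 25.1 kHz.

8.8 kHz, 13.8 kHz, 20.1 kHz, 25.1 kHz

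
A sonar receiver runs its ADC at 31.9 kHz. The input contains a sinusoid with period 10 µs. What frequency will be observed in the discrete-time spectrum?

4.3 kHz

T = 10 µs → f = 1/T = 100 kHz.
100 kHz mod fs = 4.3 kHz.
4.3 kHz ≤ fs/2 = 15.95 kHz, appears at 4.3 kHz.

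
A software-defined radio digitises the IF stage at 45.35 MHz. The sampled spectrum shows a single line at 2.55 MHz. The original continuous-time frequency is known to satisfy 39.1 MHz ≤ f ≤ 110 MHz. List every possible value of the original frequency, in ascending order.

Frequencies that alias to 2.55 MHz are k·fs ± 2.55 MHz for integer k ≥ 0.
k=0: 2.55 MHz.
k=1: 42.8 MHz, 47.9 MHz.
k=2: 88.15 MHz, 93.25 MHz.
k=3: 133.5 MHz, 138.6 MHz.
Within [39.1 MHz, 110 MHz]: 42.8 MHz, 47.9 MHz, 88.15 MHz, 93.25 MHz.

42.8 MHz, 47.9 MHz, 88.15 MHz, 93.25 MHz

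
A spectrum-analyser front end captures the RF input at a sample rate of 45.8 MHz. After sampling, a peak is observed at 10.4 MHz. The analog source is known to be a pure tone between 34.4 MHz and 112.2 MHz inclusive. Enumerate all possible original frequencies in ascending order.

Frequencies that alias to 10.4 MHz are k·fs ± 10.4 MHz for integer k ≥ 0.
k=0: 10.4 MHz.
k=1: 35.4 MHz, 56.2 MHz.
k=2: 81.2 MHz, 102 MHz.
k=3: 127 MHz, 147.8 MHz.
Within [34.4 MHz, 112.2 MHz]: 35.4 MHz, 56.2 MHz, 81.2 MHz, 102 MHz.

35.4 MHz, 56.2 MHz, 81.2 MHz, 102 MHz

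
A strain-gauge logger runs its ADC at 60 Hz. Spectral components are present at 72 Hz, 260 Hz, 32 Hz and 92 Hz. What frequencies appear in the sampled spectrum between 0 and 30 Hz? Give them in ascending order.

12 Hz, 20 Hz, 28 Hz

fs/2 = 30 Hz.
72 Hz mod fs = 12 Hz.
12 Hz ≤ fs/2 = 30 Hz, appears at 12 Hz.
260 Hz mod fs = 20 Hz.
20 Hz ≤ fs/2 = 30 Hz, appears at 20 Hz.
32 Hz > fs/2 = 30 Hz, folds to fs − 32 Hz = 28 Hz.
92 Hz mod fs = 32 Hz.
32 Hz > fs/2 = 30 Hz, folds to fs − 32 Hz = 28 Hz.
Distinct values: {12 Hz, 20 Hz, 28 Hz}.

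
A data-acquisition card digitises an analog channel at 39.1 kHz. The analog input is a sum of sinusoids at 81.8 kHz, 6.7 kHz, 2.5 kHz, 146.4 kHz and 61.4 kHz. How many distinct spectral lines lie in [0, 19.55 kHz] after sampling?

fs/2 = 19.55 kHz.
81.8 kHz mod fs = 3.6 kHz.
3.6 kHz ≤ fs/2 = 19.55 kHz, appears at 3.6 kHz.
6.7 kHz ≤ fs/2 = 19.55 kHz, passes unchanged.
2.5 kHz ≤ fs/2 = 19.55 kHz, passes unchanged.
146.4 kHz mod fs = 29.1 kHz.
29.1 kHz > fs/2 = 19.55 kHz, folds to fs − 29.1 kHz = 10 kHz.
61.4 kHz mod fs = 22.3 kHz.
22.3 kHz > fs/2 = 19.55 kHz, folds to fs − 22.3 kHz = 16.8 kHz.
Distinct values: {2.5 kHz, 3.6 kHz, 6.7 kHz, 10 kHz, 16.8 kHz} → 5.

5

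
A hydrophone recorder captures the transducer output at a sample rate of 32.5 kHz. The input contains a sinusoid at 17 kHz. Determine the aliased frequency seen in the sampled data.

15.5 kHz

17 kHz > fs/2 = 16.25 kHz, folds to fs − 17 kHz = 15.5 kHz.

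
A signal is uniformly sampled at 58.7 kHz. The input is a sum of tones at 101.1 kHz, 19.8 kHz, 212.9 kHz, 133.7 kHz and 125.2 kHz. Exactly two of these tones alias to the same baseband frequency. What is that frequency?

16.3 kHz

fs/2 = 29.35 kHz.
101.1 kHz mod fs = 42.4 kHz.
42.4 kHz > fs/2 = 29.35 kHz, folds to fs − 42.4 kHz = 16.3 kHz.
19.8 kHz ≤ fs/2 = 29.35 kHz, passes unchanged.
212.9 kHz mod fs = 36.8 kHz.
36.8 kHz > fs/2 = 29.35 kHz, folds to fs − 36.8 kHz = 21.9 kHz.
133.7 kHz mod fs = 16.3 kHz.
16.3 kHz ≤ fs/2 = 29.35 kHz, appears at 16.3 kHz.
125.2 kHz mod fs = 7.8 kHz.
7.8 kHz ≤ fs/2 = 29.35 kHz, appears at 7.8 kHz.
101.1 kHz and 133.7 kHz both map to 16.3 kHz.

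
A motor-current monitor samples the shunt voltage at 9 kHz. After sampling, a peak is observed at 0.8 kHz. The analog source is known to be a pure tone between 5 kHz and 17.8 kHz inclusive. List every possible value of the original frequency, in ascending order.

Frequencies that alias to 0.8 kHz are k·fs ± 0.8 kHz for integer k ≥ 0.
k=0: 0.8 kHz.
k=1: 8.2 kHz, 9.8 kHz.
k=2: 17.2 kHz, 18.8 kHz.
k=3: 26.2 kHz, 27.8 kHz.
Within [5 kHz, 17.8 kHz]: 8.2 kHz, 9.8 kHz, 17.2 kHz.

8.2 kHz, 9.8 kHz, 17.2 kHz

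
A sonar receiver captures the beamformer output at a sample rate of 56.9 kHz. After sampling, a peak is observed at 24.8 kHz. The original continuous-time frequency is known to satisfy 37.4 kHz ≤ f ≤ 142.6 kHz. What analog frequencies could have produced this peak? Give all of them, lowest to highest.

81.7 kHz, 89 kHz, 138.6 kHz

Frequencies that alias to 24.8 kHz are k·fs ± 24.8 kHz for integer k ≥ 0.
k=0: 24.8 kHz.
k=1: 32.1 kHz, 81.7 kHz.
k=2: 89 kHz, 138.6 kHz.
k=3: 145.9 kHz, 195.5 kHz.
Within [37.4 kHz, 142.6 kHz]: 81.7 kHz, 89 kHz, 138.6 kHz.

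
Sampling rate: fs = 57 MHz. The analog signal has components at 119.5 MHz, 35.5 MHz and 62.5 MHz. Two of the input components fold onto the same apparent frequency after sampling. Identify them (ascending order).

fs/2 = 28.5 MHz.
119.5 MHz mod fs = 5.5 MHz.
5.5 MHz ≤ fs/2 = 28.5 MHz, appears at 5.5 MHz.
35.5 MHz > fs/2 = 28.5 MHz, folds to fs − 35.5 MHz = 21.5 MHz.
62.5 MHz mod fs = 5.5 MHz.
5.5 MHz ≤ fs/2 = 28.5 MHz, appears at 5.5 MHz.
62.5 MHz and 119.5 MHz both map to 5.5 MHz.

62.5 MHz, 119.5 MHz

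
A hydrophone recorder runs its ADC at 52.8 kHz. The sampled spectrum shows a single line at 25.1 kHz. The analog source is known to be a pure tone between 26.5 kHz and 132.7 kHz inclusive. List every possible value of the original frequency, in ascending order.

Frequencies that alias to 25.1 kHz are k·fs ± 25.1 kHz for integer k ≥ 0.
k=0: 25.1 kHz.
k=1: 27.7 kHz, 77.9 kHz.
k=2: 80.5 kHz, 130.7 kHz.
k=3: 133.3 kHz, 183.5 kHz.
Within [26.5 kHz, 132.7 kHz]: 27.7 kHz, 77.9 kHz, 80.5 kHz, 130.7 kHz.

27.7 kHz, 77.9 kHz, 80.5 kHz, 130.7 kHz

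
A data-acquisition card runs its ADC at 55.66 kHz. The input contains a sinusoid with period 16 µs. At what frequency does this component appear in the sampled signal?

6.84 kHz

T = 16 µs → f = 1/T = 62.5 kHz.
62.5 kHz mod fs = 6.84 kHz.
6.84 kHz ≤ fs/2 = 27.83 kHz, appears at 6.84 kHz.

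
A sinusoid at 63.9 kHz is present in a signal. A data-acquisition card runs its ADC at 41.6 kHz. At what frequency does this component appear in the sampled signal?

19.3 kHz

63.9 kHz mod fs = 22.3 kHz.
22.3 kHz > fs/2 = 20.8 kHz, folds to fs − 22.3 kHz = 19.3 kHz.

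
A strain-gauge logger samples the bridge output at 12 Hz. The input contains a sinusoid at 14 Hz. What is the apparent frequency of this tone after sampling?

14 Hz mod fs = 2 Hz.
2 Hz ≤ fs/2 = 6 Hz, appears at 2 Hz.

2 Hz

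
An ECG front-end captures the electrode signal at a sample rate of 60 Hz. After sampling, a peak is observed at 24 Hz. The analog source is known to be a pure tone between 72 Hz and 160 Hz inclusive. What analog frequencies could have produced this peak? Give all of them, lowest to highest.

Frequencies that alias to 24 Hz are k·fs ± 24 Hz for integer k ≥ 0.
k=0: 24 Hz.
k=1: 36 Hz, 84 Hz.
k=2: 96 Hz, 144 Hz.
k=3: 156 Hz, 204 Hz.
k=4: 216 Hz, 264 Hz.
Within [72 Hz, 160 Hz]: 84 Hz, 96 Hz, 144 Hz, 156 Hz.

84 Hz, 96 Hz, 144 Hz, 156 Hz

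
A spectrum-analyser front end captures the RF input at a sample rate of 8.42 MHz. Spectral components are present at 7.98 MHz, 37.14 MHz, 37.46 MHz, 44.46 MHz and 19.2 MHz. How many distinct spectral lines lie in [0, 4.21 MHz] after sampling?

fs/2 = 4.21 MHz.
7.98 MHz > fs/2 = 4.21 MHz, folds to fs − 7.98 MHz = 0.44 MHz.
37.14 MHz mod fs = 3.46 MHz.
3.46 MHz ≤ fs/2 = 4.21 MHz, appears at 3.46 MHz.
37.46 MHz mod fs = 3.78 MHz.
3.78 MHz ≤ fs/2 = 4.21 MHz, appears at 3.78 MHz.
44.46 MHz mod fs = 2.36 MHz.
2.36 MHz ≤ fs/2 = 4.21 MHz, appears at 2.36 MHz.
19.2 MHz mod fs = 2.36 MHz.
2.36 MHz ≤ fs/2 = 4.21 MHz, appears at 2.36 MHz.
Distinct values: {0.44 MHz, 2.36 MHz, 3.46 MHz, 3.78 MHz} → 4.

4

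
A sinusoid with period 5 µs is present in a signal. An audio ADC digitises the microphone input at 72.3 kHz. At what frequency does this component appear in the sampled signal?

16.9 kHz

T = 5 µs → f = 1/T = 200 kHz.
200 kHz mod fs = 55.4 kHz.
55.4 kHz > fs/2 = 36.15 kHz, folds to fs − 55.4 kHz = 16.9 kHz.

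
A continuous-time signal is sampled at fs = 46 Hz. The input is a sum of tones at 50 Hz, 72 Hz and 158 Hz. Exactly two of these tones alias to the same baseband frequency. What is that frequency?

20 Hz

fs/2 = 23 Hz.
50 Hz mod fs = 4 Hz.
4 Hz ≤ fs/2 = 23 Hz, appears at 4 Hz.
72 Hz mod fs = 26 Hz.
26 Hz > fs/2 = 23 Hz, folds to fs − 26 Hz = 20 Hz.
158 Hz mod fs = 20 Hz.
20 Hz ≤ fs/2 = 23 Hz, appears at 20 Hz.
72 Hz and 158 Hz both map to 20 Hz.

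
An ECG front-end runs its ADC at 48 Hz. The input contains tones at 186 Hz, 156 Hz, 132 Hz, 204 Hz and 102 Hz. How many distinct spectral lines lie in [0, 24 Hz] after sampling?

fs/2 = 24 Hz.
186 Hz mod fs = 42 Hz.
42 Hz > fs/2 = 24 Hz, folds to fs − 42 Hz = 6 Hz.
156 Hz mod fs = 12 Hz.
12 Hz ≤ fs/2 = 24 Hz, appears at 12 Hz.
132 Hz mod fs = 36 Hz.
36 Hz > fs/2 = 24 Hz, folds to fs − 36 Hz = 12 Hz.
204 Hz mod fs = 12 Hz.
12 Hz ≤ fs/2 = 24 Hz, appears at 12 Hz.
102 Hz mod fs = 6 Hz.
6 Hz ≤ fs/2 = 24 Hz, appears at 6 Hz.
Distinct values: {6 Hz, 12 Hz} → 2.

2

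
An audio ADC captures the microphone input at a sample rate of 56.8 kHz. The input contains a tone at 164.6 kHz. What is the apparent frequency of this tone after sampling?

5.8 kHz

164.6 kHz mod fs = 51 kHz.
51 kHz > fs/2 = 28.4 kHz, folds to fs − 51 kHz = 5.8 kHz.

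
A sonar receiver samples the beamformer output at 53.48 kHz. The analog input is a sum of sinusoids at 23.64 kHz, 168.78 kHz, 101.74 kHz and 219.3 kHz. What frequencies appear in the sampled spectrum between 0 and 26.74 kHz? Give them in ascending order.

fs/2 = 26.74 kHz.
23.64 kHz ≤ fs/2 = 26.74 kHz, passes unchanged.
168.78 kHz mod fs = 8.34 kHz.
8.34 kHz ≤ fs/2 = 26.74 kHz, appears at 8.34 kHz.
101.74 kHz mod fs = 48.26 kHz.
48.26 kHz > fs/2 = 26.74 kHz, folds to fs − 48.26 kHz = 5.22 kHz.
219.3 kHz mod fs = 5.38 kHz.
5.38 kHz ≤ fs/2 = 26.74 kHz, appears at 5.38 kHz.
Distinct values: {5.22 kHz, 5.38 kHz, 8.34 kHz, 23.64 kHz}.

5.22 kHz, 5.38 kHz, 8.34 kHz, 23.64 kHz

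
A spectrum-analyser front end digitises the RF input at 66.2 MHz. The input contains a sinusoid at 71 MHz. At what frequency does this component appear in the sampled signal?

4.8 MHz

71 MHz mod fs = 4.8 MHz.
4.8 MHz ≤ fs/2 = 33.1 MHz, appears at 4.8 MHz.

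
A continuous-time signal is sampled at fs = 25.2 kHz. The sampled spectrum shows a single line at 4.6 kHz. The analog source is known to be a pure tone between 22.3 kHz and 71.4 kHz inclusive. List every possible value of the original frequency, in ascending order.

29.8 kHz, 45.8 kHz, 55 kHz, 71 kHz

Frequencies that alias to 4.6 kHz are k·fs ± 4.6 kHz for integer k ≥ 0.
k=0: 4.6 kHz.
k=1: 20.6 kHz, 29.8 kHz.
k=2: 45.8 kHz, 55 kHz.
k=3: 71 kHz, 80.2 kHz.
k=4: 96.2 kHz, 105.4 kHz.
Within [22.3 kHz, 71.4 kHz]: 29.8 kHz, 45.8 kHz, 55 kHz, 71 kHz.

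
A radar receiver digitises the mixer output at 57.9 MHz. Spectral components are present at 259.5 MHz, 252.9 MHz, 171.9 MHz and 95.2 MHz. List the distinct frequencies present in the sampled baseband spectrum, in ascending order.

fs/2 = 28.95 MHz.
259.5 MHz mod fs = 27.9 MHz.
27.9 MHz ≤ fs/2 = 28.95 MHz, appears at 27.9 MHz.
252.9 MHz mod fs = 21.3 MHz.
21.3 MHz ≤ fs/2 = 28.95 MHz, appears at 21.3 MHz.
171.9 MHz mod fs = 56.1 MHz.
56.1 MHz > fs/2 = 28.95 MHz, folds to fs − 56.1 MHz = 1.8 MHz.
95.2 MHz mod fs = 37.3 MHz.
37.3 MHz > fs/2 = 28.95 MHz, folds to fs − 37.3 MHz = 20.6 MHz.
Distinct values: {1.8 MHz, 20.6 MHz, 21.3 MHz, 27.9 MHz}.

1.8 MHz, 20.6 MHz, 21.3 MHz, 27.9 MHz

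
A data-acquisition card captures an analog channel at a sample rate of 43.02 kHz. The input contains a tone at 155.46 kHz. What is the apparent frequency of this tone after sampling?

16.62 kHz

155.46 kHz mod fs = 26.4 kHz.
26.4 kHz > fs/2 = 21.51 kHz, folds to fs − 26.4 kHz = 16.62 kHz.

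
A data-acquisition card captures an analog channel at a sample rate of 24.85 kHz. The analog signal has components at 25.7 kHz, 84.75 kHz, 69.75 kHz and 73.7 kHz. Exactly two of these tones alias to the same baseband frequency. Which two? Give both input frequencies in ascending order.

fs/2 = 12.425 kHz.
25.7 kHz mod fs = 0.85 kHz.
0.85 kHz ≤ fs/2 = 12.425 kHz, appears at 0.85 kHz.
84.75 kHz mod fs = 10.2 kHz.
10.2 kHz ≤ fs/2 = 12.425 kHz, appears at 10.2 kHz.
69.75 kHz mod fs = 20.05 kHz.
20.05 kHz > fs/2 = 12.425 kHz, folds to fs − 20.05 kHz = 4.8 kHz.
73.7 kHz mod fs = 24 kHz.
24 kHz > fs/2 = 12.425 kHz, folds to fs − 24 kHz = 0.85 kHz.
25.7 kHz and 73.7 kHz both map to 0.85 kHz.

25.7 kHz, 73.7 kHz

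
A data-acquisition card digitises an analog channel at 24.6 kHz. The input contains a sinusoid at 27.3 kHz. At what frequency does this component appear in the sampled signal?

27.3 kHz mod fs = 2.7 kHz.
2.7 kHz ≤ fs/2 = 12.3 kHz, appears at 2.7 kHz.

2.7 kHz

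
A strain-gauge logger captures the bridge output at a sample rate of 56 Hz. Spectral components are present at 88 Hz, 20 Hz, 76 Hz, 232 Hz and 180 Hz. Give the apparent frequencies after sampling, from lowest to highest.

8 Hz, 12 Hz, 20 Hz, 24 Hz

fs/2 = 28 Hz.
88 Hz mod fs = 32 Hz.
32 Hz > fs/2 = 28 Hz, folds to fs − 32 Hz = 24 Hz.
20 Hz ≤ fs/2 = 28 Hz, passes unchanged.
76 Hz mod fs = 20 Hz.
20 Hz ≤ fs/2 = 28 Hz, appears at 20 Hz.
232 Hz mod fs = 8 Hz.
8 Hz ≤ fs/2 = 28 Hz, appears at 8 Hz.
180 Hz mod fs = 12 Hz.
12 Hz ≤ fs/2 = 28 Hz, appears at 12 Hz.
Distinct values: {8 Hz, 12 Hz, 20 Hz, 24 Hz}.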